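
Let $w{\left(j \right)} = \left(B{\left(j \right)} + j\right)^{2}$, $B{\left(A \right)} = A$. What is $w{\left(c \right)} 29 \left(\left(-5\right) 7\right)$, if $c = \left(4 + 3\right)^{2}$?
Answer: $-9748060$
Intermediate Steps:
$c = 49$ ($c = 7^{2} = 49$)
$w{\left(j \right)} = 4 j^{2}$ ($w{\left(j \right)} = \left(j + j\right)^{2} = \left(2 j\right)^{2} = 4 j^{2}$)
$w{\left(c \right)} 29 \left(\left(-5\right) 7\right) = 4 \cdot 49^{2} \cdot 29 \left(\left(-5\right) 7\right) = 4 \cdot 2401 \cdot 29 \left(-35\right) = 9604 \cdot 29 \left(-35\right) = 278516 \left(-35\right) = -9748060$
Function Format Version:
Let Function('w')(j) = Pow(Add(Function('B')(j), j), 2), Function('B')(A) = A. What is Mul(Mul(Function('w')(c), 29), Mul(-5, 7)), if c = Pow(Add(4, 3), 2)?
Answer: -9748060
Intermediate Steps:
c = 49 (c = Pow(7, 2) = 49)
Function('w')(j) = Mul(4, Pow(j, 2)) (Function('w')(j) = Pow(Add(j, j), 2) = Pow(Mul(2, j), 2) = Mul(4, Pow(j, 2)))
Mul(Mul(Function('w')(c), 29), Mul(-5, 7)) = Mul(Mul(Mul(4, Pow(49, 2)), 29), Mul(-5, 7)) = Mul(Mul(Mul(4, 2401), 29), -35) = Mul(Mul(9604, 29), -35) = Mul(278516, -35) = -9748060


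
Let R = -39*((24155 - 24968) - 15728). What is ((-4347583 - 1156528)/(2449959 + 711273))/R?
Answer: -5504111/2039307601968 ≈ -2.6990e-6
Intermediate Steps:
R = 645099 (R = -39*(-813 - 15728) = -39*(-16541) = 645099)
((-4347583 - 1156528)/(2449959 + 711273))/R = ((-4347583 - 1156528)/(2449959 + 711273))/645099 = -5504111/3161232*(1/645099) = -5504111*1/3161232*(1/645099) = -5504111/3161232*1/645099 = -5504111/2039307601968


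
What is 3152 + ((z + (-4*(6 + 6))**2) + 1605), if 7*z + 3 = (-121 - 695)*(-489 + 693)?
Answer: -16720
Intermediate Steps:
z = -23781 (z = -3/7 + ((-121 - 695)*(-489 + 693))/7 = -3/7 + (-816*204)/7 = -3/7 + (1/7)*(-166464) = -3/7 - 166464/7 = -23781)
3152 + ((z + (-4*(6 + 6))**2) + 1605) = 3152 + ((-23781 + (-4*(6 + 6))**2) + 1605) = 3152 + ((-23781 + (-4*12)**2) + 1605) = 3152 + ((-23781 + (-48)**2) + 1605) = 3152 + ((-23781 + 2304) + 1605) = 3152 + (-21477 + 1605) = 3152 - 19872 = -16720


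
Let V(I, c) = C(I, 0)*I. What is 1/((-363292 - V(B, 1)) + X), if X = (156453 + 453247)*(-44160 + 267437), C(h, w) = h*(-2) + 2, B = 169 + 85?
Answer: 1/136131752132 ≈ 7.3458e-12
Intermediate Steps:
B = 254
C(h, w) = 2 - 2*h (C(h, w) = -2*h + 2 = 2 - 2*h)
V(I, c) = I*(2 - 2*I) (V(I, c) = (2 - 2*I)*I = I*(2 - 2*I))
X = 136131986900 (X = 609700*223277 = 136131986900)
1/((-363292 - V(B, 1)) + X) = 1/((-363292 - 2*254*(1 - 1*254)) + 136131986900) = 1/((-363292 - 2*254*(1 - 254)) + 136131986900) = 1/((-363292 - 2*254*(-253)) + 136131986900) = 1/((-363292 - 1*(-128524)) + 136131986900) = 1/((-363292 + 128524) + 136131986900) = 1/(-234768 + 136131986900) = 1/136131752132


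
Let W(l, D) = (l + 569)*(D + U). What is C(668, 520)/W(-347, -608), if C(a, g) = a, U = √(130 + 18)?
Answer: -50768/10254069 - 167*√37/10254069 ≈ -0.0050501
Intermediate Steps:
U = 2*√37 (U = √148 = 2*√37 ≈ 12.166)
W(l, D) = (569 + l)*(D + 2*√37) (W(l, D) = (l + 569)*(D + 2*√37) = (569 + l)*(D + 2*√37))
C(668, 520)/W(-347, -608) = 668/(569*(-608) + 1138*√37 - 608*(-347) + 2*(-347)*√37) = 668/(-345952 + 1138*√37 + 210976 - 694*√37) = 668/(-134976 + 444*√37)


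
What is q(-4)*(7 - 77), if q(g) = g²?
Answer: -1120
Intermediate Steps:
q(-4)*(7 - 77) = (-4)²*(7 - 77) = 16*(-70) = -1120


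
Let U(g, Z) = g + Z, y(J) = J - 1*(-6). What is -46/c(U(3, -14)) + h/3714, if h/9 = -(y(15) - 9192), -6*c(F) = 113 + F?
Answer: 524669/21046 ≈ 24.930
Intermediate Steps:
y(J) = 6 + J (y(J) = J + 6 = 6 + J)
U(g, Z) = Z + g
c(F) = -113/6 - F/6 (c(F) = -(113 + F)/6 = -113/6 - F/6)
h = 82539 (h = 9*(-((6 + 15) - 9192)) = 9*(-(21 - 9192)) = 9*(-1*(-9171)) = 9*9171 = 82539)
-46/c(U(3, -14)) + h/3714 = -46/(-113/6 - (-14 + 3)/6) + 82539/3714 = -46/(-113/6 - ⅙*(-11)) + 82539*(1/3714) = -46/(-113/6 + 11/6) + 27513/1238 = -46/(-17) + 27513/1238 = -46*(-1/17) + 27513/1238 = 46/17 + 27513/1238 = 524669/21046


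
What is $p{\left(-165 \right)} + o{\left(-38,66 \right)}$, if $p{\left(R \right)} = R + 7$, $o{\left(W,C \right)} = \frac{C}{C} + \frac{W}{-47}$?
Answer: $- \frac{7341}{47} \approx -156.19$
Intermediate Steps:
$o{\left(W,C \right)} = 1 - \frac{W}{47}$ ($o{\left(W,C \right)} = 1 + W \left(- \frac{1}{47}\right) = 1 - \frac{W}{47}$)
$p{\left(R \right)} = 7 + R$
$p{\left(-165 \right)} + o{\left(-38,66 \right)} = \left(7 - 165\right) + \left(1 - - \frac{38}{47}\right) = -158 + \left(1 + \frac{38}{47}\right) = -158 + \frac{85}{47} = - \frac{7341}{47}$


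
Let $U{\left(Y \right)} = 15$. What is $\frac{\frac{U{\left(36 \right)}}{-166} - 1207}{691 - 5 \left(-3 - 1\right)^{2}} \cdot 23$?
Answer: $- \frac{4608671}{101426} \approx -45.439$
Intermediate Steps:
$\frac{\frac{U{\left(36 \right)}}{-166} - 1207}{691 - 5 \left(-3 - 1\right)^{2}} \cdot 23 = \frac{\frac{15}{-166} - 1207}{691 - 5 \left(-3 - 1\right)^{2}} \cdot 23 = \frac{15 \left(- \frac{1}{166}\right) - 1207}{691 - 5 \left(-4\right)^{2}} \cdot 23 = \frac{- \frac{15}{166} - 1207}{691 - 80} \cdot 23 = - \frac{200377}{166 \left(691 - 80\right)} 23 = - \frac{200377}{166 \cdot 611} \cdot 23 = \left(- \frac{200377}{166}\right) \frac{1}{611} \cdot 23 = \left(- \frac{200377}{101426}\right) 23 = - \frac{4608671}{101426}$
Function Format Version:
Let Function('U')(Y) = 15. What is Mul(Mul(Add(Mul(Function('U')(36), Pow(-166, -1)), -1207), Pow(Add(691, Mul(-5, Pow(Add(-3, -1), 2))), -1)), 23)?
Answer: Rational(-4608671, 101426) ≈ -45.439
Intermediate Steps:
Mul(Mul(Add(Mul(Function('U')(36), Pow(-166, -1)), -1207), Pow(Add(691, Mul(-5, Pow(Add(-3, -1), 2))), -1)), 23) = Mul(Mul(Add(Mul(15, Pow(-166, -1)), -1207), Pow(Add(691, Mul(-5, Pow(Add(-3, -1), 2))), -1)), 23) = Mul(Mul(Add(Mul(15, Rational(-1, 166)), -1207), Pow(Add(691, Mul(-5, Pow(-4, 2))), -1)), 23) = Mul(Mul(Add(Rational(-15, 166), -1207), Pow(Add(691, Mul(-5, 16)), -1)), 23) = Mul(Mul(Rational(-200377, 166), Pow(Add(691, -80), -1)), 23) = Mul(Mul(Rational(-200377, 166), Pow(611, -1)), 23) = Mul(Mul(Rational(-200377, 166), Rational(1, 611)), 23) = Mul(Rational(-200377, 101426), 23) = Rational(-4608671, 101426)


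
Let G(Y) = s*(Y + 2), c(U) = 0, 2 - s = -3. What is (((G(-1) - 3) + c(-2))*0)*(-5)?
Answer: 0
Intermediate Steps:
s = 5 (s = 2 - 1*(-3) = 2 + 3 = 5)
G(Y) = 10 + 5*Y (G(Y) = 5*(Y + 2) = 5*(2 + Y) = 10 + 5*Y)
(((G(-1) - 3) + c(-2))*0)*(-5) = ((((10 + 5*(-1)) - 3) + 0)*0)*(-5) = ((((10 - 5) - 3) + 0)*0)*(-5) = (((5 - 3) + 0)*0)*(-5) = ((2 + 0)*0)*(-5) = (2*0)*(-5) = 0*(-5) = 0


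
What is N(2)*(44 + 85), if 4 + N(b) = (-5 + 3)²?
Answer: 0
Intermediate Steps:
N(b) = 0 (N(b) = -4 + (-5 + 3)² = -4 + (-2)² = -4 + 4 = 0)
N(2)*(44 + 85) = 0*(44 + 85) = 0*129 = 0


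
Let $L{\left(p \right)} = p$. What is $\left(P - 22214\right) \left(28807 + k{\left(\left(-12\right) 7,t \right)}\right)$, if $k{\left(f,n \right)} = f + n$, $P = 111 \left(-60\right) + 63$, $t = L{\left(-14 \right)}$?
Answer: $-827134999$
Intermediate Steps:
$t = -14$
$P = -6597$ ($P = -6660 + 63 = -6597$)
$\left(P - 22214\right) \left(28807 + k{\left(\left(-12\right) 7,t \right)}\right) = \left(-6597 - 22214\right) \left(28807 - 98\right) = - 28811 \left(28807 - 98\right) = \left(-28811\right) 28709 = -827134999$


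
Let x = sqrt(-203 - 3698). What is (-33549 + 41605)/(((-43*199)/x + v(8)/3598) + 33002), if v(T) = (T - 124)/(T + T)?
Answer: 214821597561842765760/880047680137944001861 - 14278523156735488*I*sqrt(3901)/880047680137944001861 ≈ 0.2441 - 0.0010134*I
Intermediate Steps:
v(T) = (-124 + T)/(2*T) (v(T) = (-124 + T)/((2*T)) = (-124 + T)*(1/(2*T)) = (-124 + T)/(2*T))
x = I*sqrt(3901) (x = sqrt(-3901) = I*sqrt(3901) ≈ 62.458*I)
(-33549 + 41605)/(((-43*199)/x + v(8)/3598) + 33002) = (-33549 + 41605)/(((-43*199)/((I*sqrt(3901))) + ((1/2)*(-124 + 8)/8)/3598) + 33002) = 8056/((-(-8557)*I*sqrt(3901)/3901 + ((1/2)*(1/8)*(-116))*(1/3598)) + 33002) = 8056/((8557*I*sqrt(3901)/3901 - 29/4*1/3598) + 33002) = 8056/((8557*I*sqrt(3901)/3901 - 29/14392) + 33002) = 8056/((-29/14392 + 8557*I*sqrt(3901)/3901) + 33002) = 8056/(474964755/14392 + 8557*I*sqrt(3901)/3901)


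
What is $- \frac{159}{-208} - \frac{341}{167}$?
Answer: $- \frac{44375}{34736} \approx -1.2775$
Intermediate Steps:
$- \frac{159}{-208} - \frac{341}{167} = \left(-159\right) \left(- \frac{1}{208}\right) - \frac{341}{167} = \frac{159}{208} - \frac{341}{167} = - \frac{44375}{34736}$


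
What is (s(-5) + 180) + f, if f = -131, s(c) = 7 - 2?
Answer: 54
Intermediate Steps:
s(c) = 5
(s(-5) + 180) + f = (5 + 180) - 131 = 185 - 131 = 54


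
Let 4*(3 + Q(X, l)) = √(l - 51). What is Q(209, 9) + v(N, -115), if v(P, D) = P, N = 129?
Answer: 126 + I*√42/4 ≈ 126.0 + 1.6202*I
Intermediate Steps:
Q(X, l) = -3 + √(-51 + l)/4 (Q(X, l) = -3 + √(l - 51)/4 = -3 + √(-51 + l)/4)
Q(209, 9) + v(N, -115) = (-3 + √(-51 + 9)/4) + 129 = (-3 + √(-42)/4) + 129 = (-3 + (I*√42)/4) + 129 = (-3 + I*√42/4) + 129 = 126 + I*√42/4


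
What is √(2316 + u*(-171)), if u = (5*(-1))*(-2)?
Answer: √606 ≈ 24.617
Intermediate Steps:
u = 10 (u = -5*(-2) = 10)
√(2316 + u*(-171)) = √(2316 + 10*(-171)) = √(2316 - 1710) = √606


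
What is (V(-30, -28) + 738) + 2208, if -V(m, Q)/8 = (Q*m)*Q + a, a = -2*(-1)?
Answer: 191090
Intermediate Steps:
a = 2
V(m, Q) = -16 - 8*m*Q**2 (V(m, Q) = -8*((Q*m)*Q + 2) = -8*(m*Q**2 + 2) = -8*(2 + m*Q**2) = -16 - 8*m*Q**2)
(V(-30, -28) + 738) + 2208 = ((-16 - 8*(-30)*(-28)**2) + 738) + 2208 = ((-16 - 8*(-30)*784) + 738) + 2208 = ((-16 + 188160) + 738) + 2208 = (188144 + 738) + 2208 = 188882 + 2208 = 191090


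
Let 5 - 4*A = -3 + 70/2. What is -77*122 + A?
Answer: -37603/4 ≈ -9400.8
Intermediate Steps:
A = -27/4 (A = 5/4 - (-3 + 70/2)/4 = 5/4 - (-3 + 70*(½))/4 = 5/4 - (-3 + 35)/4 = 5/4 - ¼*32 = 5/4 - 8 = -27/4 ≈ -6.7500)
-77*122 + A = -77*122 - 27/4 = -9394 - 27/4 = -37603/4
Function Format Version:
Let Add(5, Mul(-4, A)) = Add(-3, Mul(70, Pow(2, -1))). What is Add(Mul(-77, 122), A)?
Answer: Rational(-37603, 4) ≈ -9400.8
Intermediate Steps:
A = Rational(-27, 4) (A = Add(Rational(5, 4), Mul(Rational(-1, 4), Add(-3, Mul(70, Pow(2, -1))))) = Add(Rational(5, 4), Mul(Rational(-1, 4), Add(-3, Mul(70, Rational(1, 2))))) = Add(Rational(5, 4), Mul(Rational(-1, 4), Add(-3, 35))) = Add(Rational(5, 4), Mul(Rational(-1, 4), 32)) = Add(Rational(5, 4), -8) = Rational(-27, 4) ≈ -6.7500)
Add(Mul(-77, 122), A) = Add(Mul(-77, 122), Rational(-27, 4)) = Add(-9394, Rational(-27, 4)) = Rational(-37603, 4)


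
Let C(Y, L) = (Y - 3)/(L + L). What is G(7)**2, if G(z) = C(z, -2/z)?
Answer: 49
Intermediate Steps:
C(Y, L) = (-3 + Y)/(2*L) (C(Y, L) = (-3 + Y)/((2*L)) = (-3 + Y)*(1/(2*L)) = (-3 + Y)/(2*L))
G(z) = -z*(-3 + z)/4 (G(z) = (-3 + z)/(2*((-2/z))) = (-z/2)*(-3 + z)/2 = -z*(-3 + z)/4)
G(7)**2 = ((1/4)*7*(3 - 1*7))**2 = ((1/4)*7*(3 - 7))**2 = ((1/4)*7*(-4))**2 = (-7)**2 = 49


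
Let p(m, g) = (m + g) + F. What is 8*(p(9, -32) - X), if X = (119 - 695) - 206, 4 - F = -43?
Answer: 6448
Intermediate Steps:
F = 47 (F = 4 - 1*(-43) = 4 + 43 = 47)
p(m, g) = 47 + g + m (p(m, g) = (m + g) + 47 = (g + m) + 47 = 47 + g + m)
X = -782 (X = -576 - 206 = -782)
8*(p(9, -32) - X) = 8*((47 - 32 + 9) - 1*(-782)) = 8*(24 + 782) = 8*806 = 6448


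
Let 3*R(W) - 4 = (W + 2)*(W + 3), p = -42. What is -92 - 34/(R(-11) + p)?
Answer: -2249/25 ≈ -89.960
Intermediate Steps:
R(W) = 4/3 + (2 + W)*(3 + W)/3 (R(W) = 4/3 + ((W + 2)*(W + 3))/3 = 4/3 + ((2 + W)*(3 + W))/3 = 4/3 + (2 + W)*(3 + W)/3)
-92 - 34/(R(-11) + p) = -92 - 34/((10/3 + (1/3)*(-11)**2 + (5/3)*(-11)) - 42) = -92 - 34/((10/3 + (1/3)*121 - 55/3) - 42) = -92 - 34/((10/3 + 121/3 - 55/3) - 42) = -92 - 34/(76/3 - 42) = -92 - 34/(-50/3) = -92 - 3/50*(-34) = -92 + 51/25 = -2249/25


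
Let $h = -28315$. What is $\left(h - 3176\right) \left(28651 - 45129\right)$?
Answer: $518908698$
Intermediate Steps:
$\left(h - 3176\right) \left(28651 - 45129\right) = \left(-28315 - 3176\right) \left(28651 - 45129\right) = \left(-31491\right) \left(-16478\right) = 518908698$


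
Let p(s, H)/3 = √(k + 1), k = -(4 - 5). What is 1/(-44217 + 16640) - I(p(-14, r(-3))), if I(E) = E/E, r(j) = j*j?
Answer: -27578/27577 ≈ -1.0000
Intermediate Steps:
k = 1 (k = -1*(-1) = 1)
r(j) = j²
p(s, H) = 3*√2 (p(s, H) = 3*√(1 + 1) = 3*√2)
I(E) = 1
1/(-44217 + 16640) - I(p(-14, r(-3))) = 1/(-44217 + 16640) - 1*1 = 1/(-27577) - 1 = -1/27577 - 1 = -27578/27577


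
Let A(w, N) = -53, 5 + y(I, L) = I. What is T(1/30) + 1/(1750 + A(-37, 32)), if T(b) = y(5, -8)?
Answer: 1/1697 ≈ 0.00058927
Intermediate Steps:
y(I, L) = -5 + I
T(b) = 0 (T(b) = -5 + 5 = 0)
T(1/30) + 1/(1750 + A(-37, 32)) = 0 + 1/(1750 - 53) = 0 + 1/1697 = 1/1697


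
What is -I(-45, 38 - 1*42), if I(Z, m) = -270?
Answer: 270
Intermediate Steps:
-I(-45, 38 - 1*42) = -1*(-270) = 270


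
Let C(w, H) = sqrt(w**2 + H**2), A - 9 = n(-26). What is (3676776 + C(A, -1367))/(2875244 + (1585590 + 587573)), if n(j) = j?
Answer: 3676776/5048407 + sqrt(1868978)/5048407 ≈ 0.72857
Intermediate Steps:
A = -17 (A = 9 - 26 = -17)
C(w, H) = sqrt(H**2 + w**2)
(3676776 + C(A, -1367))/(2875244 + (1585590 + 587573)) = (3676776 + sqrt((-1367)**2 + (-17)**2))/(2875244 + (1585590 + 587573)) = (3676776 + sqrt(1868689 + 289))/(2875244 + 2173163) = (3676776 + sqrt(1868978))/5048407 = (3676776 + sqrt(1868978))*(1/5048407) = 3676776/5048407 + sqrt(1868978)/5048407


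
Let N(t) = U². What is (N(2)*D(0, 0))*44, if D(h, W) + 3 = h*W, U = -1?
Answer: -132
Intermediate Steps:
D(h, W) = -3 + W*h (D(h, W) = -3 + h*W = -3 + W*h)
N(t) = 1 (N(t) = (-1)² = 1)
(N(2)*D(0, 0))*44 = (1*(-3 + 0*0))*44 = (1*(-3 + 0))*44 = (1*(-3))*44 = -3*44 = -132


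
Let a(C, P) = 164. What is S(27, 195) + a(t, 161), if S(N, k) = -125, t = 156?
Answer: 39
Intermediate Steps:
S(27, 195) + a(t, 161) = -125 + 164 = 39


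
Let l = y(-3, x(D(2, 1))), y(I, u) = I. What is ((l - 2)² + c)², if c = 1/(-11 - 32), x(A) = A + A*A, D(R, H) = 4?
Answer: 1153476/1849 ≈ 623.84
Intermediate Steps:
x(A) = A + A²
l = -3
c = -1/43 (c = 1/(-43) = -1/43 ≈ -0.023256)
((l - 2)² + c)² = ((-3 - 2)² - 1/43)² = ((-5)² - 1/43)² = (25 - 1/43)² = (1074/43)² = 1153476/1849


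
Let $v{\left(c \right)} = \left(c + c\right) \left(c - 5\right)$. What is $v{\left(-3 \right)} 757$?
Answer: $36336$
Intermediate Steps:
$v{\left(c \right)} = 2 c \left(-5 + c\right)$ ($v{\left(c \right)} = 2 c \left(c - 5\right) = 2 c \left(-5 + c\right)$)
$v{\left(-3 \right)} 757 = 2 \left(-3\right) \left(-5 - 3\right) 757 = 2 \left(-3\right) \left(-8\right) 757 = 48 \cdot 757 = 36336$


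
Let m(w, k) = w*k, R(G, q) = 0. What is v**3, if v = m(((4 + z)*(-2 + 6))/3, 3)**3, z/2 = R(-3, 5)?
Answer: 68719476736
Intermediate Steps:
z = 0 (z = 2*0 = 0)
m(w, k) = k*w
v = 4096 (v = (3*(((4 + 0)*(-2 + 6))/3))**3 = (3*((4*4)*(1/3)))**3 = (3*(16*(1/3)))**3 = (3*(16/3))**3 = 16**3 = 4096)
v**3 = 4096**3 = 68719476736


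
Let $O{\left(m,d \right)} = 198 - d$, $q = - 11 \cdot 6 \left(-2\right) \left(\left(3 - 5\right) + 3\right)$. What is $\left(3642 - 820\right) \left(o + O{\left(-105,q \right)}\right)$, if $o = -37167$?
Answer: $-104699022$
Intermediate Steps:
$q = 132$ ($q = - 11 \left(- 12 \left(-2 + 3\right)\right) = - 11 \left(\left(-12\right) 1\right) = \left(-11\right) \left(-12\right) = 132$)
$\left(3642 - 820\right) \left(o + O{\left(-105,q \right)}\right) = \left(3642 - 820\right) \left(-37167 + \left(198 - 132\right)\right) = 2822 \left(-37167 + \left(198 - 132\right)\right) = 2822 \left(-37167 + 66\right) = 2822 \left(-37101\right) = -104699022$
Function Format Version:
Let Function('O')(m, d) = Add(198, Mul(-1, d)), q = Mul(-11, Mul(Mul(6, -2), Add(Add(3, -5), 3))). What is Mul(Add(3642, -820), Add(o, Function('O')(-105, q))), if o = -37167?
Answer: -104699022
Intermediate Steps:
q = 132 (q = Mul(-11, Mul(-12, Add(-2, 3))) = Mul(-11, Mul(-12, 1)) = Mul(-11, -12) = 132)
Mul(Add(3642, -820), Add(o, Function('O')(-105, q))) = Mul(Add(3642, -820), Add(-37167, Add(198, Mul(-1, 132)))) = Mul(2822, Add(-37167, Add(198, -132))) = Mul(2822, Add(-37167, 66)) = Mul(2822, -37101) = -104699022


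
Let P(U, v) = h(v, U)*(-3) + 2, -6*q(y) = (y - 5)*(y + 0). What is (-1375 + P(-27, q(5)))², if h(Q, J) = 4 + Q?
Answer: 1918225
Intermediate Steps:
q(y) = -y*(-5 + y)/6 (q(y) = -(y - 5)*(y + 0)/6 = -(-5 + y)*y/6 = -y*(-5 + y)/6)
P(U, v) = -10 - 3*v (P(U, v) = (4 + v)*(-3) + 2 = (-12 - 3*v) + 2 = -10 - 3*v)
(-1375 + P(-27, q(5)))² = (-1375 + (-10 - 5*(5 - 1*5)/2))² = (-1375 + (-10 - 5*(5 - 5)/2))² = (-1375 + (-10 - 5*0/2))² = (-1375 + (-10 - 3*0))² = (-1375 + (-10 + 0))² = (-1375 - 10)² = (-1385)² = 1918225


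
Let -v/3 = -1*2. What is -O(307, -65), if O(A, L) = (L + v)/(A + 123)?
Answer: 59/430 ≈ 0.13721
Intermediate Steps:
v = 6 (v = -(-3)*2 = -3*(-2) = 6)
O(A, L) = (6 + L)/(123 + A) (O(A, L) = (L + 6)/(A + 123) = (6 + L)/(123 + A))
-O(307, -65) = -(6 - 65)/(123 + 307) = -(-59)/430 = -1*(-59/430) = 59/430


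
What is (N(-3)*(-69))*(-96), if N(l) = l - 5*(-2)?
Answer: 46368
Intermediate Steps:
N(l) = 10 + l (N(l) = l + 10 = 10 + l)
(N(-3)*(-69))*(-96) = ((10 - 3)*(-69))*(-96) = (7*(-69))*(-96) = -483*(-96) = 46368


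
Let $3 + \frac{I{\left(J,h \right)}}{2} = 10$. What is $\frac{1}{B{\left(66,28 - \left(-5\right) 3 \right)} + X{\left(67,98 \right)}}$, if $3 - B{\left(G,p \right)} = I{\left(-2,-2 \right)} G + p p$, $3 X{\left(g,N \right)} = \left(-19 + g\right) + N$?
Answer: $- \frac{3}{8164} \approx -0.00036747$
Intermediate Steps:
$I{\left(J,h \right)} = 14$ ($I{\left(J,h \right)} = -6 + 2 \cdot 10 = -6 + 20 = 14$)
$X{\left(g,N \right)} = - \frac{19}{3} + \frac{N}{3} + \frac{g}{3}$ ($X{\left(g,N \right)} = \frac{\left(-19 + g\right) + N}{3} = \frac{-19 + N + g}{3} = - \frac{19}{3} + \frac{N}{3} + \frac{g}{3}$)
$B{\left(G,p \right)} = 3 - p^{2} - 14 G$ ($B{\left(G,p \right)} = 3 - \left(14 G + p p\right) = 3 - \left(14 G + p^{2}\right) = 3 - \left(p^{2} + 14 G\right) = 3 - p^{2} - 14 G$)
$\frac{1}{B{\left(66,28 - \left(-5\right) 3 \right)} + X{\left(67,98 \right)}} = \frac{1}{\left(3 - \left(28 - \left(-5\right) 3\right)^{2} - 924\right) + \left(- \frac{19}{3} + \frac{1}{3} \cdot 98 + \frac{1}{3} \cdot 67\right)} = \frac{1}{\left(3 - \left(28 - -15\right)^{2} - 924\right) + \left(- \frac{19}{3} + \frac{98}{3} + \frac{67}{3}\right)} = \frac{1}{\left(3 - \left(28 + 15\right)^{2} - 924\right) + \frac{146}{3}} = \frac{1}{\left(3 - 43^{2} - 924\right) + \frac{146}{3}} = \frac{1}{\left(3 - 1849 - 924\right) + \frac{146}{3}} = \frac{1}{-2770 + \frac{146}{3}} = \frac{1}{- \frac{8164}{3}} = - \frac{3}{8164}$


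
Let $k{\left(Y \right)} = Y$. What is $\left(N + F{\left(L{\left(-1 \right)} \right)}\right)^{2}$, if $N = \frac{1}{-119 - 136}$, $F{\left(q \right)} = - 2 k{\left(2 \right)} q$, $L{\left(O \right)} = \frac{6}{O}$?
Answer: $\frac{37442161}{65025} \approx 575.81$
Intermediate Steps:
$F{\left(q \right)} = - 4 q$ ($F{\left(q \right)} = \left(-2\right) 2 q = - 4 q$)
$N = - \frac{1}{255}$ ($N = \frac{1}{-255} = - \frac{1}{255} \approx -0.0039216$)
$\left(N + F{\left(L{\left(-1 \right)} \right)}\right)^{2} = \left(- \frac{1}{255} - 4 \frac{6}{-1}\right)^{2} = \left(- \frac{1}{255} - 4 \cdot 6 \left(-1\right)\right)^{2} = \left(- \frac{1}{255} - -24\right)^{2} = \left(- \frac{1}{255} + 24\right)^{2} = \left(\frac{6119}{255}\right)^{2} = \frac{37442161}{65025}$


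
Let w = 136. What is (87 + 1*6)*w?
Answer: 12648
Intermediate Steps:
(87 + 1*6)*w = (87 + 1*6)*136 = (87 + 6)*136 = 93*136 = 12648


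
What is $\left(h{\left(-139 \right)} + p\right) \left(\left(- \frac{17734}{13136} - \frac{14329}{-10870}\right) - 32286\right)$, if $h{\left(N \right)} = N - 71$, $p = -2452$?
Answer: $\frac{1534000207643959}{17848540} \approx 8.5945 \cdot 10^{7}$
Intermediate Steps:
$h{\left(N \right)} = -71 + N$ ($h{\left(N \right)} = N - 71 = -71 + N$)
$\left(h{\left(-139 \right)} + p\right) \left(\left(- \frac{17734}{13136} - \frac{14329}{-10870}\right) - 32286\right) = \left(\left(-71 - 139\right) - 2452\right) \left(\left(- \frac{17734}{13136} - \frac{14329}{-10870}\right) - 32286\right) = \left(-210 - 2452\right) \left(\left(\left(-17734\right) \frac{1}{13136} - - \frac{14329}{10870}\right) - 32286\right) = - 2662 \left(\left(- \frac{8867}{6568} + \frac{14329}{10870}\right) - 32286\right) = - 2662 \left(- \frac{1135709}{35697080} - 32286\right) = \left(-2662\right) \left(- \frac{1152517060589}{35697080}\right) = \frac{1534000207643959}{17848540}$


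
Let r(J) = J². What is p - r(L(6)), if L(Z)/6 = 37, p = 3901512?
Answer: 3852228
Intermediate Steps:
L(Z) = 222 (L(Z) = 6*37 = 222)
p - r(L(6)) = 3901512 - 1*222² = 3901512 - 1*49284 = 3901512 - 49284 = 3852228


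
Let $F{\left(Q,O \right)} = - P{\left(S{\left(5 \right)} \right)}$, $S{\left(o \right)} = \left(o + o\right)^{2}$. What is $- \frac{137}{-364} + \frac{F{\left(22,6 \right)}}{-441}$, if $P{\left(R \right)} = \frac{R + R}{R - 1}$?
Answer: $\frac{864869}{2270268} \approx 0.38095$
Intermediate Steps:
$S{\left(o \right)} = 4 o^{2}$ ($S{\left(o \right)} = \left(2 o\right)^{2} = 4 o^{2}$)
$P{\left(R \right)} = \frac{2 R}{-1 + R}$
$F{\left(Q,O \right)} = - \frac{200}{99}$ ($F{\left(Q,O \right)} = - \frac{2 \cdot 4 \cdot 5^{2}}{-1 + 4 \cdot 5^{2}} = - \frac{2 \cdot 4 \cdot 25}{-1 + 4 \cdot 25} = - \frac{2 \cdot 100}{-1 + 100} = - \frac{2 \cdot 100}{99} = \left(-1\right) \frac{200}{99} = - \frac{200}{99}$)
$- \frac{137}{-364} + \frac{F{\left(22,6 \right)}}{-441} = - \frac{137}{-364} - \frac{200}{99 \left(-441\right)} = \left(-137\right) \left(- \frac{1}{364}\right) - - \frac{200}{43659} = \frac{137}{364} + \frac{200}{43659} = \frac{864869}{2270268}$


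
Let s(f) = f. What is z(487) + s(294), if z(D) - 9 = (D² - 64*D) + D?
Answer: 206791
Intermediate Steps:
z(D) = 9 + D² - 63*D (z(D) = 9 + ((D² - 64*D) + D) = 9 + (D² - 63*D) = 9 + D² - 63*D)
z(487) + s(294) = (9 + 487² - 63*487) + 294 = (9 + 237169 - 30681) + 294 = 206497 + 294 = 206791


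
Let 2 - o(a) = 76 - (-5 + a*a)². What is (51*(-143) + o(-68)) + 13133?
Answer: 21340927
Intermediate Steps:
o(a) = -74 + (-5 + a²)² (o(a) = 2 - (76 - (-5 + a*a)²) = 2 - (76 - (-5 + a²)²) = 2 + (-76 + (-5 + a²)²) = -74 + (-5 + a²)²)
(51*(-143) + o(-68)) + 13133 = (51*(-143) + (-74 + (-5 + (-68)²)²)) + 13133 = (-7293 + (-74 + (-5 + 4624)²)) + 13133 = (-7293 + (-74 + 4619²)) + 13133 = (-7293 + (-74 + 21335161)) + 13133 = (-7293 + 21335087) + 13133 = 21327794 + 13133 = 21340927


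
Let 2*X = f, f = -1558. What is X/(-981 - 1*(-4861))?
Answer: -779/3880 ≈ -0.20077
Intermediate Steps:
X = -779 (X = (1/2)*(-1558) = -779)
X/(-981 - 1*(-4861)) = -779/(-981 - 1*(-4861)) = -779/(-981 + 4861) = -779/3880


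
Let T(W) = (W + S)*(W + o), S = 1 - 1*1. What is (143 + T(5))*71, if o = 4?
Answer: 13348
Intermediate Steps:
S = 0 (S = 1 - 1 = 0)
T(W) = W*(4 + W) (T(W) = (W + 0)*(W + 4) = W*(4 + W))
(143 + T(5))*71 = (143 + 5*(4 + 5))*71 = (143 + 5*9)*71 = (143 + 45)*71 = 188*71 = 13348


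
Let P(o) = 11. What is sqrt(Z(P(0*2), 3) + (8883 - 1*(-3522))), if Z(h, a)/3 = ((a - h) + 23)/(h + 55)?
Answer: 15*sqrt(26686)/22 ≈ 111.38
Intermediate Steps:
Z(h, a) = 3*(23 + a - h)/(55 + h) (Z(h, a) = 3*(((a - h) + 23)/(h + 55)) = 3*((23 + a - h)/(55 + h)) = 3*(23 + a - h)/(55 + h))
sqrt(Z(P(0*2), 3) + (8883 - 1*(-3522))) = sqrt(3*(23 + 3 - 1*11)/(55 + 11) + (8883 - 1*(-3522))) = sqrt(3*(23 + 3 - 11)/66 + (8883 + 3522)) = sqrt(3*(1/66)*15 + 12405) = sqrt(15/22 + 12405) = sqrt(272925/22) = 15*sqrt(26686)/22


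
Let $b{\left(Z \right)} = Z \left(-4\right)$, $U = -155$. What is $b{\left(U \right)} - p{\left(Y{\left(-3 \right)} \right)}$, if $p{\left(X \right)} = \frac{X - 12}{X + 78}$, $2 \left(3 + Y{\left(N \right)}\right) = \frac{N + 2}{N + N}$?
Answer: $\frac{558799}{901} \approx 620.2$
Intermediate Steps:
$b{\left(Z \right)} = - 4 Z$
$Y{\left(N \right)} = -3 + \frac{2 + N}{4 N}$ ($Y{\left(N \right)} = -3 + \frac{\left(N + 2\right) \frac{1}{N + N}}{2} = -3 + \frac{\left(2 + N\right) \frac{1}{2 N}}{2} = -3 + \frac{\frac{1}{2} \frac{1}{N} \left(2 + N\right)}{2} = -3 + \frac{2 + N}{4 N}$)
$p{\left(X \right)} = \frac{-12 + X}{78 + X}$
$b{\left(U \right)} - p{\left(Y{\left(-3 \right)} \right)} = \left(-4\right) \left(-155\right) - \frac{-12 + \frac{2 - -33}{4 \left(-3\right)}}{78 + \frac{2 - -33}{4 \left(-3\right)}} = 620 - \frac{-12 + \frac{1}{4} \left(- \frac{1}{3}\right) \left(2 + 33\right)}{78 + \frac{1}{4} \left(- \frac{1}{3}\right) \left(2 + 33\right)} = 620 - \frac{-12 + \frac{1}{4} \left(- \frac{1}{3}\right) 35}{78 + \frac{1}{4} \left(- \frac{1}{3}\right) 35} = 620 - \frac{-12 - \frac{35}{12}}{78 - \frac{35}{12}} = 620 - \frac{1}{\frac{901}{12}} \left(- \frac{179}{12}\right) = 620 - \frac{12}{901} \left(- \frac{179}{12}\right) = 620 - - \frac{179}{901} = 620 + \frac{179}{901} = \frac{558799}{901}$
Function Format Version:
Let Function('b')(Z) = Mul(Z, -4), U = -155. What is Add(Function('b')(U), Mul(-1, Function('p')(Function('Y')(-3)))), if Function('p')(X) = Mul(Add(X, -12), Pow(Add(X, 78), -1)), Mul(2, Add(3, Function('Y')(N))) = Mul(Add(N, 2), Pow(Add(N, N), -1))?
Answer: Rational(558799, 901) ≈ 620.20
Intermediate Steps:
Function('b')(Z) = Mul(-4, Z)
Function('Y')(N) = Add(-3, Mul(Rational(1, 4), Pow(N, -1), Add(2, N))) (Function('Y')(N) = Add(-3, Mul(Rational(1, 2), Mul(Add(N, 2), Pow(Add(N, N), -1)))) = Add(-3, Mul(Rational(1, 2), Mul(Add(2, N), Pow(Mul(2, N), -1)))) = Add(-3, Mul(Rational(1, 2), Mul(Add(2, N), Mul(Rational(1, 2), Pow(N, -1))))) = Add(-3, Mul(Rational(1, 2), Mul(Rational(1, 2), Pow(N, -1), Add(2, N)))) = Add(-3, Mul(Rational(1, 4), Pow(N, -1), Add(2, N))))
Function('p')(X) = Mul(Pow(Add(78, X), -1), Add(-12, X)) (Function('p')(X) = Mul(Add(-12, X), Pow(Add(78, X), -1)) = Mul(Pow(Add(78, X), -1), Add(-12, X)))
Add(Function('b')(U), Mul(-1, Function('p')(Function('Y')(-3)))) = Add(Mul(-4, -155), Mul(-1, Mul(Pow(Add(78, Mul(Rational(1, 4), Pow(-3, -1), Add(2, Mul(-11, -3)))), -1), Add(-12, Mul(Rational(1, 4), Pow(-3, -1), Add(2, Mul(-11, -3))))))) = Add(620, Mul(-1, Mul(Pow(Add(78, Mul(Rational(1, 4), Rational(-1, 3), Add(2, 33))), -1), Add(-12, Mul(Rational(1, 4), Rational(-1, 3), Add(2, 33)))))) = Add(620, Mul(-1, Mul(Pow(Add(78, Mul(Rational(1, 4), Rational(-1, 3), 35)), -1), Add(-12, Mul(Rational(1, 4), Rational(-1, 3), 35))))) = Add(620, Mul(-1, Mul(Pow(Add(78, Rational(-35, 12)), -1), Add(-12, Rational(-35, 12))))) = Add(620, Mul(-1, Mul(Pow(Rational(901, 12), -1), Rational(-179, 12)))) = Add(620, Mul(-1, Mul(Rational(12, 901), Rational(-179, 12)))) = Add(620, Mul(-1, Rational(-179, 901))) = Add(620, Rational(179, 901)) = Rational(558799, 901)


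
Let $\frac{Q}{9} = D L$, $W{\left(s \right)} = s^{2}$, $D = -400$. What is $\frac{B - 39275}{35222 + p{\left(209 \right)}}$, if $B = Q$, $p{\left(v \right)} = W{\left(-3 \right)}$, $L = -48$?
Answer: $\frac{2725}{719} \approx 3.79$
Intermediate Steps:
$p{\left(v \right)} = 9$ ($p{\left(v \right)} = \left(-3\right)^{2} = 9$)
$Q = 172800$ ($Q = 9 \left(\left(-400\right) \left(-48\right)\right) = 9 \cdot 19200 = 172800$)
$B = 172800$
$\frac{B - 39275}{35222 + p{\left(209 \right)}} = \frac{172800 - 39275}{35222 + 9} = \frac{133525}{35231} = 133525 \cdot \frac{1}{35231} = \frac{2725}{719}$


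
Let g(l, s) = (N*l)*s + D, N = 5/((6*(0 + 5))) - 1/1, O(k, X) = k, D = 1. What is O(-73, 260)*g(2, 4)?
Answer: 1241/3 ≈ 413.67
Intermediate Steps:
N = -⅚ (N = 5/((6*5)) - 1*1 = 5/30 - 1 = 5*(1/30) - 1 = ⅙ - 1 = -⅚ ≈ -0.83333)
g(l, s) = 1 - 5*l*s/6 (g(l, s) = (-5*l/6)*s + 1 = -5*l*s/6 + 1 = 1 - 5*l*s/6)
O(-73, 260)*g(2, 4) = -73*(1 - ⅚*2*4) = -73*(1 - 20/3) = -73*(-17/3) = 1241/3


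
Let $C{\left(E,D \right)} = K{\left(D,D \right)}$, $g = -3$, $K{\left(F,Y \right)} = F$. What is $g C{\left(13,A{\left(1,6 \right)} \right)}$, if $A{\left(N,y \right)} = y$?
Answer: $-18$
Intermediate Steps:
$C{\left(E,D \right)} = D$
$g C{\left(13,A{\left(1,6 \right)} \right)} = \left(-3\right) 6 = -18$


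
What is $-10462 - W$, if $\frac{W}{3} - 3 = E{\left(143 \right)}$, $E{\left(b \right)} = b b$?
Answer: $-71818$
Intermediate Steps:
$E{\left(b \right)} = b^{2}$
$W = 61356$ ($W = 9 + 3 \cdot 143^{2} = 9 + 3 \cdot 20449 = 9 + 61347 = 61356$)
$-10462 - W = -10462 - 61356 = -71818$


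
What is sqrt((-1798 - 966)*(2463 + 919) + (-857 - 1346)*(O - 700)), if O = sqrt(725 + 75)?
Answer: 2*sqrt(-1951437 - 11015*sqrt(2)) ≈ 2805.0*I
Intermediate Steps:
O = 20*sqrt(2) (O = sqrt(800) = 20*sqrt(2) ≈ 28.284)
sqrt((-1798 - 966)*(2463 + 919) + (-857 - 1346)*(O - 700)) = sqrt((-1798 - 966)*(2463 + 919) + (-857 - 1346)*(20*sqrt(2) - 700)) = sqrt(-2764*3382 - 2203*(-700 + 20*sqrt(2))) = sqrt(-9347848 + (1542100 - 44060*sqrt(2))) = sqrt(-7805748 - 44060*sqrt(2))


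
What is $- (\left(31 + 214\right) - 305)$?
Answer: $60$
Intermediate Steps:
$- (\left(31 + 214\right) - 305) = - (245 - 305) = \left(-1\right) \left(-60\right) = 60$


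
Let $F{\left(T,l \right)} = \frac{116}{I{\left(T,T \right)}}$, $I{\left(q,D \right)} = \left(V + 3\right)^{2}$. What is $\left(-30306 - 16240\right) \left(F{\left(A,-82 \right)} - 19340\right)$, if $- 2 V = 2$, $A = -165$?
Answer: $898849806$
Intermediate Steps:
$V = -1$ ($V = \left(- \frac{1}{2}\right) 2 = -1$)
$I{\left(q,D \right)} = 4$ ($I{\left(q,D \right)} = \left(-1 + 3\right)^{2} = 2^{2} = 4$)
$F{\left(T,l \right)} = 29$ ($F{\left(T,l \right)} = \frac{116}{4} = 116 \cdot \frac{1}{4} = 29$)
$\left(-30306 - 16240\right) \left(F{\left(A,-82 \right)} - 19340\right) = \left(-30306 - 16240\right) \left(29 - 19340\right) = \left(-46546\right) \left(-19311\right) = 898849806$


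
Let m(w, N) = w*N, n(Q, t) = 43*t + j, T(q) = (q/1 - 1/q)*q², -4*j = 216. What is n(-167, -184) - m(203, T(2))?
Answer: -9184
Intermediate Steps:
j = -54 (j = -¼*216 = -54)
T(q) = q²*(q - 1/q) (T(q) = (q*1 - 1/q)*q² = (q - 1/q)*q² = q²*(q - 1/q))
n(Q, t) = -54 + 43*t (n(Q, t) = 43*t - 54 = -54 + 43*t)
m(w, N) = N*w
n(-167, -184) - m(203, T(2)) = (-54 + 43*(-184)) - (2³ - 1*2)*203 = (-54 - 7912) - (8 - 2)*203 = -7966 - 6*203 = -7966 - 1*1218 = -7966 - 1218 = -9184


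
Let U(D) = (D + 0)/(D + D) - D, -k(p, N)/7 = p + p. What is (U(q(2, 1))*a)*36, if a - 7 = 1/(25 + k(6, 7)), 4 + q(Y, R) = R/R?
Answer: 51912/59 ≈ 879.86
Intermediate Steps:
q(Y, R) = -3 (q(Y, R) = -4 + R/R = -4 + 1 = -3)
k(p, N) = -14*p (k(p, N) = -7*(p + p) = -14*p)
a = 412/59 (a = 7 + 1/(25 - 14*6) = 7 + 1/(25 - 84) = 7 + 1/(-59) = 7 - 1/59 = 412/59 ≈ 6.9830)
U(D) = 1/2 - D (U(D) = D/((2*D)) - D = D*(1/(2*D)) - D = 1/2 - D)
(U(q(2, 1))*a)*36 = ((1/2 - 1*(-3))*(412/59))*36 = ((1/2 + 3)*(412/59))*36 = ((7/2)*(412/59))*36 = (1442/59)*36 = 51912/59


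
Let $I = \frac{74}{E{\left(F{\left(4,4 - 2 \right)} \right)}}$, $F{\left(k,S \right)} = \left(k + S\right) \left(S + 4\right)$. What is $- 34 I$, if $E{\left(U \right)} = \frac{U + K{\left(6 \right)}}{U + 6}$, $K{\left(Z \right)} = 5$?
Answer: $- \frac{105672}{41} \approx -2577.4$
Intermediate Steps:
$F{\left(k,S \right)} = \left(4 + S\right) \left(S + k\right)$ ($F{\left(k,S \right)} = \left(S + k\right) \left(4 + S\right) = \left(4 + S\right) \left(S + k\right)$)
$E{\left(U \right)} = \frac{5 + U}{6 + U}$ ($E{\left(U \right)} = \frac{U + 5}{U + 6} = \frac{5 + U}{6 + U}$)
$I = \frac{3108}{41}$ ($I = \frac{74}{\frac{1}{6 + \left(\left(4 - 2\right)^{2} + 4 \left(4 - 2\right) + 4 \cdot 4 + \left(4 - 2\right) 4\right)} \left(5 + \left(\left(4 - 2\right)^{2} + 4 \left(4 - 2\right) + 4 \cdot 4 + \left(4 - 2\right) 4\right)\right)} = \frac{74}{\frac{1}{6 + \left(\left(4 - 2\right)^{2} + 4 \left(4 - 2\right) + 16 + \left(4 - 2\right) 4\right)} \left(5 + \left(\left(4 - 2\right)^{2} + 4 \left(4 - 2\right) + 16 + \left(4 - 2\right) 4\right)\right)} = \frac{74}{\frac{1}{6 + \left(2^{2} + 4 \cdot 2 + 16 + 2 \cdot 4\right)} \left(5 + \left(2^{2} + 4 \cdot 2 + 16 + 2 \cdot 4\right)\right)} = \frac{74}{\frac{1}{6 + \left(4 + 8 + 16 + 8\right)} \left(5 + \left(4 + 8 + 16 + 8\right)\right)} = \frac{74}{\frac{1}{6 + 36} \left(5 + 36\right)} = \frac{74}{\frac{1}{42} \cdot 41} = \frac{74}{\frac{41}{42}} = 74 \cdot \frac{42}{41} = \frac{3108}{41} \approx 75.805$)
$- 34 I = \left(-34\right) \frac{3108}{41} = - \frac{105672}{41}$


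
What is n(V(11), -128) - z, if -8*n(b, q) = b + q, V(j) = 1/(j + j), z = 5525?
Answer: -969585/176 ≈ -5509.0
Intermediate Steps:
V(j) = 1/(2*j)
n(b, q) = -b/8 - q/8 (n(b, q) = -(b + q)/8 = -b/8 - q/8)
n(V(11), -128) - z = (-1/(16*11) - ⅛*(-128)) - 1*5525 = (-1/(16*11) + 16) - 5525 = (-⅛*1/22 + 16) - 5525 = (-1/176 + 16) - 5525 = 2815/176 - 5525 = -969585/176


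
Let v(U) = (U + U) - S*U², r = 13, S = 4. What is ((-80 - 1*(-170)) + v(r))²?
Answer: 313600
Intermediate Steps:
v(U) = -4*U² + 2*U (v(U) = (U + U) - 4*U² = 2*U - 4*U² = -4*U² + 2*U)
((-80 - 1*(-170)) + v(r))² = ((-80 - 1*(-170)) + 2*13*(1 - 2*13))² = ((-80 + 170) + 2*13*(1 - 26))² = (90 + 2*13*(-25))² = (90 - 650)² = (-560)² = 313600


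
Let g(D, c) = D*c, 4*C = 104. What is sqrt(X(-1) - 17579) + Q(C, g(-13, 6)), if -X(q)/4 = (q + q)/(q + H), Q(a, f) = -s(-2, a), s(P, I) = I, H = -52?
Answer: -26 + I*sqrt(49379835)/53 ≈ -26.0 + 132.59*I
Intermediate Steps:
C = 26 (C = (1/4)*104 = 26)
Q(a, f) = -a
X(q) = -8*q/(-52 + q) (X(q) = -4*(q + q)/(q - 52) = -4*2*q/(-52 + q) = -8*q/(-52 + q))
sqrt(X(-1) - 17579) + Q(C, g(-13, 6)) = sqrt(-8*(-1)/(-52 - 1) - 17579) - 1*26 = sqrt(-8*(-1)/(-53) - 17579) - 26 = sqrt(-8*(-1)*(-1/53) - 17579) - 26 = sqrt(-8/53 - 17579) - 26 = sqrt(-931695/53) - 26 = I*sqrt(49379835)/53 - 26 = -26 + I*sqrt(49379835)/53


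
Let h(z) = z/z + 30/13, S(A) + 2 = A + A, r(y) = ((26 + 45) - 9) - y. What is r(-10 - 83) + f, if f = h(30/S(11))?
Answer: 2058/13 ≈ 158.31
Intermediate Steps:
r(y) = 62 - y (r(y) = (71 - 9) - y = 62 - y)
S(A) = -2 + 2*A (S(A) = -2 + (A + A) = -2 + 2*A)
h(z) = 43/13 (h(z) = 1 + 30*(1/13) = 1 + 30/13 = 43/13)
f = 43/13 ≈ 3.3077
r(-10 - 83) + f = (62 - (-10 - 83)) + 43/13 = (62 - 1*(-93)) + 43/13 = (62 + 93) + 43/13 = 155 + 43/13 = 2058/13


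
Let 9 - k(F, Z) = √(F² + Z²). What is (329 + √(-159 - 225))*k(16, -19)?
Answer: (9 - √617)*(329 + 8*I*√6) ≈ -5211.2 - 310.39*I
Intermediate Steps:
k(F, Z) = 9 - √(F² + Z²)
(329 + √(-159 - 225))*k(16, -19) = (329 + √(-159 - 225))*(9 - √(16² + (-19)²)) = (329 + √(-384))*(9 - √(256 + 361)) = (329 + 8*I*√6)*(9 - √617) = (9 - √617)*(329 + 8*I*√6)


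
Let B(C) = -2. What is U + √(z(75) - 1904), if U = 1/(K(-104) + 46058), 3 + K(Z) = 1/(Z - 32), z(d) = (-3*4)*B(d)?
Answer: 136/6263479 + 2*I*√470 ≈ 2.1713e-5 + 43.359*I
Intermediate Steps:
z(d) = 24 (z(d) = -3*4*(-2) = -12*(-2) = 24)
K(Z) = -3 + 1/(-32 + Z) (K(Z) = -3 + 1/(Z - 32) = -3 + 1/(-32 + Z))
U = 136/6263479 (U = 1/((97 - 3*(-104))/(-32 - 104) + 46058) = 1/((97 + 312)/(-136) + 46058) = 1/(-1/136*409 + 46058) = 1/(-409/136 + 46058) = 1/(6263479/136) = 136/6263479 ≈ 2.1713e-5)
U + √(z(75) - 1904) = 136/6263479 + √(24 - 1904) = 136/6263479 + √(-1880) = 136/6263479 + 2*I*√470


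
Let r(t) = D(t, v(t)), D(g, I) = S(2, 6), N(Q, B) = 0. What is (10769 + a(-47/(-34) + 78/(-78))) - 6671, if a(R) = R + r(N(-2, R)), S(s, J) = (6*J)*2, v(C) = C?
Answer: 141793/34 ≈ 4170.4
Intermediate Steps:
S(s, J) = 12*J
D(g, I) = 72 (D(g, I) = 12*6 = 72)
r(t) = 72
a(R) = 72 + R (a(R) = R + 72 = 72 + R)
(10769 + a(-47/(-34) + 78/(-78))) - 6671 = (10769 + (72 + (-47/(-34) + 78/(-78)))) - 6671 = (10769 + (72 + (-47*(-1/34) + 78*(-1/78)))) - 6671 = (10769 + (72 + (47/34 - 1))) - 6671 = (10769 + (72 + 13/34)) - 6671 = (10769 + 2461/34) - 6671 = 368607/34 - 6671 = 141793/34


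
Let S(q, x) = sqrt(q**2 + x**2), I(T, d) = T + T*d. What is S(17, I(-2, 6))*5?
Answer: 5*sqrt(485) ≈ 110.11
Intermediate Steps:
S(17, I(-2, 6))*5 = sqrt(17**2 + (-2*(1 + 6))**2)*5 = sqrt(289 + (-2*7)**2)*5 = sqrt(289 + (-14)**2)*5 = sqrt(289 + 196)*5 = sqrt(485)*5 = 5*sqrt(485)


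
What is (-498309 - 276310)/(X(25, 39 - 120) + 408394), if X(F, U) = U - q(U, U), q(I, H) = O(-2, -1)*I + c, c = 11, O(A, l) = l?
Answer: -774619/408221 ≈ -1.8975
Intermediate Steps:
q(I, H) = 11 - I (q(I, H) = -I + 11 = 11 - I)
X(F, U) = -11 + 2*U (X(F, U) = U - (11 - U) = U + (-11 + U) = -11 + 2*U)
(-498309 - 276310)/(X(25, 39 - 120) + 408394) = (-498309 - 276310)/((-11 + 2*(39 - 120)) + 408394) = -774619/((-11 + 2*(-81)) + 408394) = -774619/((-11 - 162) + 408394) = -774619/(-173 + 408394) = -774619/408221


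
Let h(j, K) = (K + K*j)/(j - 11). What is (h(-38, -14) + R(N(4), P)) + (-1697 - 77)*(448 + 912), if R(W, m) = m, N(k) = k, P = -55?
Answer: -16888939/7 ≈ -2.4127e+6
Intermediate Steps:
h(j, K) = (K + K*j)/(-11 + j)
(h(-38, -14) + R(N(4), P)) + (-1697 - 77)*(448 + 912) = (-14*(1 - 38)/(-11 - 38) - 55) + (-1697 - 77)*(448 + 912) = (-14*(-37)/(-49) - 55) - 1774*1360 = (-14*(-1/49)*(-37) - 55) - 2412640 = (-74/7 - 55) - 2412640 = -459/7 - 2412640 = -16888939/7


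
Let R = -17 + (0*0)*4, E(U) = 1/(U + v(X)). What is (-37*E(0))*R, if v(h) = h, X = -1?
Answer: -629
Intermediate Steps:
E(U) = 1/(-1 + U) (E(U) = 1/(U - 1) = 1/(-1 + U))
R = -17 (R = -17 + 0*4 = -17 + 0 = -17)
(-37*E(0))*R = -37/(-1 + 0)*(-17) = -37/(-1)*(-17) = -37*(-1)*(-17) = 37*(-17) = -629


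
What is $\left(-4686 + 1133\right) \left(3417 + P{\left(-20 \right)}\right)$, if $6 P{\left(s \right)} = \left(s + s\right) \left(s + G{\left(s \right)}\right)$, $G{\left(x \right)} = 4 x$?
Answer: $- \frac{43527803}{3} \approx -1.4509 \cdot 10^{7}$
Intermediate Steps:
$P{\left(s \right)} = \frac{5 s^{2}}{3}$ ($P{\left(s \right)} = \frac{\left(s + s\right) \left(s + 4 s\right)}{6} = \frac{2 s 5 s}{6} = \frac{10 s^{2}}{6} = \frac{5 s^{2}}{3}$)
$\left(-4686 + 1133\right) \left(3417 + P{\left(-20 \right)}\right) = \left(-4686 + 1133\right) \left(3417 + \frac{5 \left(-20\right)^{2}}{3}\right) = - 3553 \left(3417 + \frac{5}{3} \cdot 400\right) = - 3553 \left(3417 + \frac{2000}{3}\right) = \left(-3553\right) \frac{12251}{3} = - \frac{43527803}{3}$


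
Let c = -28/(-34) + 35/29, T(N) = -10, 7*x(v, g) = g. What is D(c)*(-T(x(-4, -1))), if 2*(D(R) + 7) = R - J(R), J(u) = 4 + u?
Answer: -90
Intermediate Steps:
x(v, g) = g/7
c = 1001/493 (c = -28*(-1/34) + 35*(1/29) = 14/17 + 35/29 = 1001/493 ≈ 2.0304)
D(R) = -9 (D(R) = -7 + (R - (4 + R))/2 = -7 + (R + (-4 - R))/2 = -7 + (½)*(-4) = -7 - 2 = -9)
D(c)*(-T(x(-4, -1))) = -(-9)*(-10) = -9*10 = -90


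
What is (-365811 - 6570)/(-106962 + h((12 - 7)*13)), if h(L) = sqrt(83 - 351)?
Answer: 19915308261/5720434856 + 372381*I*sqrt(67)/5720434856 ≈ 3.4814 + 0.00053284*I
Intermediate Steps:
h(L) = 2*I*sqrt(67) (h(L) = sqrt(-268) = 2*I*sqrt(67))
(-365811 - 6570)/(-106962 + h((12 - 7)*13)) = (-365811 - 6570)/(-106962 + 2*I*sqrt(67)) = -372381/(-106962 + 2*I*sqrt(67))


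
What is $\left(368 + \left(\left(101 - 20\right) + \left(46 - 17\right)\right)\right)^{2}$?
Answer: $228484$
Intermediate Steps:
$\left(368 + \left(\left(101 - 20\right) + \left(46 - 17\right)\right)\right)^{2} = \left(368 + \left(81 + \left(46 - 17\right)\right)\right)^{2} = \left(368 + \left(81 + 29\right)\right)^{2} = \left(368 + 110\right)^{2} = 478^{2} = 228484$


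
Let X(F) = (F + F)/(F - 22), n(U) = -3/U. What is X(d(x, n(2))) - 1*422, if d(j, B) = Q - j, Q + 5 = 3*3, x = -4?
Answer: -2962/7 ≈ -423.14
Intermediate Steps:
Q = 4 (Q = -5 + 3*3 = -5 + 9 = 4)
d(j, B) = 4 - j
X(F) = 2*F/(-22 + F) (X(F) = (2*F)/(-22 + F) = 2*F/(-22 + F))
X(d(x, n(2))) - 1*422 = 2*(4 - 1*(-4))/(-22 + (4 - 1*(-4))) - 1*422 = 2*(4 + 4)/(-22 + (4 + 4)) - 422 = 2*8/(-22 + 8) - 422 = 2*8/(-14) - 422 = 2*8*(-1/14) - 422 = -8/7 - 422 = -2962/7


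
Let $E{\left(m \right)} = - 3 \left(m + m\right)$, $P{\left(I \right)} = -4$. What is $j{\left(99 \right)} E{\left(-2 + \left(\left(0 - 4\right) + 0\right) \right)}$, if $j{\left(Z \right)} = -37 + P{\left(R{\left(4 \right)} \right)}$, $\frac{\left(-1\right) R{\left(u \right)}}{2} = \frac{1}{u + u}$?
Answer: $-1476$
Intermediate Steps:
$R{\left(u \right)} = - \frac{1}{u}$ ($R{\left(u \right)} = - \frac{2}{u + u} = - \frac{2}{2 u} = - 2 \frac{1}{2 u} = - \frac{1}{u}$)
$E{\left(m \right)} = - 6 m$ ($E{\left(m \right)} = - 3 \cdot 2 m = - 6 m$)
$j{\left(Z \right)} = -41$ ($j{\left(Z \right)} = -37 - 4 = -41$)
$j{\left(99 \right)} E{\left(-2 + \left(\left(0 - 4\right) + 0\right) \right)} = - 41 \left(- 6 \left(-2 + \left(\left(0 - 4\right) + 0\right)\right)\right) = - 41 \left(- 6 \left(-2 + \left(-4 + 0\right)\right)\right) = - 41 \left(- 6 \left(-2 - 4\right)\right) = - 41 \left(\left(-6\right) \left(-6\right)\right) = \left(-41\right) 36 = -1476$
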